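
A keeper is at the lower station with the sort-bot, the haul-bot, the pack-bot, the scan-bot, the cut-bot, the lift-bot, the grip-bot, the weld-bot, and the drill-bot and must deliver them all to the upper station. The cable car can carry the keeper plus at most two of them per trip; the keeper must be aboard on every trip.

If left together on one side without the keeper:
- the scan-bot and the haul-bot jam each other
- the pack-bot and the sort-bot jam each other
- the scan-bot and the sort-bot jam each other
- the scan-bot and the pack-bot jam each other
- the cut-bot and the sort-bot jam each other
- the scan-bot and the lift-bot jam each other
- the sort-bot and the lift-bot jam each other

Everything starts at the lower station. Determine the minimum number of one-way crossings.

Counting alone: the keeper can take at most 2 across per trip to the upper station, so moving all 9 needs at least 5 loaded trips out, with a return between consecutive ones — at least 9 crossings.
The safety rule pushes this higher. Following every safe sequence of crossings, the most of the 9 that can be at the upper station as the cable car arrives there on crossings 9, 11, 13 is 6, 7, 8 respectively — never all 9.
So no plan with fewer than 15 crossings exists, and this one achieves 15:
1. Keeper goes to the upper station with the scan-bot and the sort-bot.  [the lower station: the cut-bot, the drill-bot, the grip-bot, the haul-bot, the lift-bot, the pack-bot, the weld-bot | the upper station: the scan-bot, the sort-bot]
2. Keeper goes back to the lower station with the sort-bot.  [the lower station: the cut-bot, the drill-bot, the grip-bot, the haul-bot, the lift-bot, the pack-bot, the sort-bot, the weld-bot | the upper station: the scan-bot]
3. Keeper goes to the upper station with the haul-bot and the sort-bot.  [the lower station: the cut-bot, the drill-bot, the grip-bot, the lift-bot, the pack-bot, the weld-bot | the upper station: the haul-bot, the scan-bot, the sort-bot]
4. Keeper goes back to the lower station with the scan-bot.  [the lower station: the cut-bot, the drill-bot, the grip-bot, the lift-bot, the pack-bot, the scan-bot, the weld-bot | the upper station: the haul-bot, the sort-bot]
5. Keeper goes to the upper station with the lift-bot and the pack-bot.  [the lower station: the cut-bot, the drill-bot, the grip-bot, the scan-bot, the weld-bot | the upper station: the haul-bot, the lift-bot, the pack-bot, the sort-bot]
6. Keeper goes back to the lower station with the sort-bot.  [the lower station: the cut-bot, the drill-bot, the grip-bot, the scan-bot, the sort-bot, the weld-bot | the upper station: the haul-bot, the lift-bot, the pack-bot]
7. Keeper goes to the upper station with the cut-bot and the sort-bot.  [the lower station: the drill-bot, the grip-bot, the scan-bot, the weld-bot | the upper station: the cut-bot, the haul-bot, the lift-bot, the pack-bot, the sort-bot]
8. Keeper goes back to the lower station with the sort-bot.  [the lower station: the drill-bot, the grip-bot, the scan-bot, the sort-bot, the weld-bot | the upper station: the cut-bot, the haul-bot, the lift-bot, the pack-bot]
9. Keeper goes to the upper station with the grip-bot and the sort-bot.  [the lower station: the drill-bot, the scan-bot, the weld-bot | the upper station: the cut-bot, the grip-bot, the haul-bot, the lift-bot, the pack-bot, the sort-bot]
10. Keeper goes back to the lower station with the sort-bot.  [the lower station: the drill-bot, the scan-bot, the sort-bot, the weld-bot | the upper station: the cut-bot, the grip-bot, the haul-bot, the lift-bot, the pack-bot]
11. Keeper goes to the upper station with the sort-bot and the weld-bot.  [the lower station: the drill-bot, the scan-bot | the upper station: the cut-bot, the grip-bot, the haul-bot, the lift-bot, the pack-bot, the sort-bot, the weld-bot]
12. Keeper goes back to the lower station with the sort-bot.  [the lower station: the drill-bot, the scan-bot, the sort-bot | the upper station: the cut-bot, the grip-bot, the haul-bot, the lift-bot, the pack-bot, the weld-bot]
13. Keeper goes to the upper station with the drill-bot and the sort-bot.  [the lower station: the scan-bot | the upper station: the cut-bot, the drill-bot, the grip-bot, the haul-bot, the lift-bot, the pack-bot, the sort-bot, the weld-bot]
14. Keeper goes back to the lower station with the sort-bot.  [the lower station: the scan-bot, the sort-bot | the upper station: the cut-bot, the drill-bot, the grip-bot, the haul-bot, the lift-bot, the pack-bot, the weld-bot]
15. Keeper goes to the upper station with the scan-bot and the sort-bot.  [the lower station: — | the upper station: the cut-bot, the drill-bot, the grip-bot, the haul-bot, the lift-bot, the pack-bot, the scan-bot, the sort-bot, the weld-bot]

15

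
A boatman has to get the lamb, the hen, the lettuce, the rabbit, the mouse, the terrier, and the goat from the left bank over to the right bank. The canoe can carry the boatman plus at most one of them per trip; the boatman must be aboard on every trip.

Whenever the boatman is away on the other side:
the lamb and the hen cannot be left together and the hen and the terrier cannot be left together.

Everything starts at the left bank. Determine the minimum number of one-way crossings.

Counting alone: the boatman can take at most 1 across per trip to the right bank, so moving all 7 needs at least 7 loaded trips out, with a return between consecutive ones — at least 13 crossings.
The safety rule pushes this higher. Following every safe sequence of crossings, the most of the 7 that can be at the right bank as the canoe arrives there on crossing 13 is 6 — never all 7.
So no plan with fewer than 15 crossings exists, and this one achieves 15:
1. Boatman goes to the right bank with the hen.  [the left bank: the goat, the lamb, the lettuce, the mouse, the rabbit, the terrier | the right bank: the hen]
2. Boatman goes back to the left bank alone.  [the left bank: the goat, the lamb, the lettuce, the mouse, the rabbit, the terrier | the right bank: the hen]
3. Boatman goes to the right bank with the lamb.  [the left bank: the goat, the lettuce, the mouse, the rabbit, the terrier | the right bank: the hen, the lamb]
4. Boatman goes back to the left bank with the hen.  [the left bank: the goat, the hen, the lettuce, the mouse, the rabbit, the terrier | the right bank: the lamb]
5. Boatman goes to the right bank with the terrier.  [the left bank: the goat, the hen, the lettuce, the mouse, the rabbit | the right bank: the lamb, the terrier]
6. Boatman goes back to the left bank alone.  [the left bank: the goat, the hen, the lettuce, the mouse, the rabbit | the right bank: the lamb, the terrier]
7. Boatman goes to the right bank with the lettuce.  [the left bank: the goat, the hen, the mouse, the rabbit | the right bank: the lamb, the lettuce, the terrier]
8. Boatman goes back to the left bank alone.  [the left bank: the goat, the hen, the mouse, the rabbit | the right bank: the lamb, the lettuce, the terrier]
9. Boatman goes to the right bank with the rabbit.  [the left bank: the goat, the hen, the mouse | the right bank: the lamb, the lettuce, the rabbit, the terrier]
10. Boatman goes back to the left bank alone.  [the left bank: the goat, the hen, the mouse | the right bank: the lamb, the lettuce, the rabbit, the terrier]
11. Boatman goes to the right bank with the mouse.  [the left bank: the goat, the hen | the right bank: the lamb, the lettuce, the mouse, the rabbit, the terrier]
12. Boatman goes back to the left bank alone.  [the left bank: the goat, the hen | the right bank: the lamb, the lettuce, the mouse, the rabbit, the terrier]
13. Boatman goes to the right bank with the goat.  [the left bank: the hen | the right bank: the goat, the lamb, the lettuce, the mouse, the rabbit, the terrier]
14. Boatman goes back to the left bank alone.  [the left bank: the hen | the right bank: the goat, the lamb, the lettuce, the mouse, the rabbit, the terrier]
15. Boatman goes to the right bank with the hen.  [the left bank: — | the right bank: the goat, the hen, the lamb, the lettuce, the mouse, the rabbit, the terrier]

15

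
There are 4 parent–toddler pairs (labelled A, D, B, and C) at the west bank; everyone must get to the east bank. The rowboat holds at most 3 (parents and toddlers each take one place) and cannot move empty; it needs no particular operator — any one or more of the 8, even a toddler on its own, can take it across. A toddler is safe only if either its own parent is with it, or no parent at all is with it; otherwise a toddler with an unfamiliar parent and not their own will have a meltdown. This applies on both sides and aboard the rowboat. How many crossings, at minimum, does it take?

Counting alone: each trip to the east bank takes at most 3 across and each return brings at least 1 back, so after t trips out (and t−1 returns) at most 3t − (t−1) of the 8 are across; that first reaches 8 at t = 4, so at least 7 crossings are needed.
The safety rule pushes this higher. Following every safe sequence of crossings, the most of the 8 that can be at the east bank as the rowboat arrives there on crossing 7 is 7 — never all 8.
So no plan with fewer than 9 crossings exists, and this one achieves 9:
1. parent A and toddler A cross → the east bank.
2. parent A crosses ← the west bank.
3. parent A, parent D, and toddler D cross → the east bank.
4. parent A and toddler A cross ← the west bank.
5. parent A, parent B, and parent C cross → the east bank.
6. toddler D crosses ← the west bank.
7. toddler A and toddler D cross → the east bank.
8. toddler A crosses ← the west bank.
9. toddler A, toddler B, and toddler C cross → the east bank.

9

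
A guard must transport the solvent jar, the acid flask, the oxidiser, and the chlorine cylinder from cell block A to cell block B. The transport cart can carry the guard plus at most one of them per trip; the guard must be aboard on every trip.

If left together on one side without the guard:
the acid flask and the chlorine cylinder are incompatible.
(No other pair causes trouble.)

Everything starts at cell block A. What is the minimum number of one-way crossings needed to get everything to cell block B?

Counting alone: the guard can take at most 1 across per trip to cell block B, so moving all 4 needs at least 4 loaded trips out, with a return between consecutive ones — at least 7 crossings.
The plan below uses exactly 7 crossings, so it is optimal:
1. Guard goes to cell block B with the acid flask.
2. Guard goes back to cell block A alone.
3. Guard goes to cell block B with the solvent jar.
4. Guard goes back to cell block A alone.
5. Guard goes to cell block B with the oxidiser.
6. Guard goes back to cell block A alone.
7. Guard goes to cell block B with the chlorine cylinder.

7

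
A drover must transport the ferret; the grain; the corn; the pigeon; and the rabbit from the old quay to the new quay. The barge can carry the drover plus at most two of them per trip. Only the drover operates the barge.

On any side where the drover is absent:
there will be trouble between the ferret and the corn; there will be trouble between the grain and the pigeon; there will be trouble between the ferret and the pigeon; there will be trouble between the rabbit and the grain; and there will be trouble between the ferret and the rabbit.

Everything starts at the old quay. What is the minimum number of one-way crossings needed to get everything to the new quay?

7

Counting alone: the drover can take at most 2 across per trip to the new quay, so moving all 5 needs at least 3 loaded trips out, with a return between consecutive ones — at least 5 crossings.
The safety rule pushes this higher. Following every safe sequence of crossings, the most of the 5 that can be at the new quay as the barge arrives there on crossing 5 is 4 — never all 5.
So no plan with fewer than 7 crossings exists, and this one achieves 7:
1. Drover goes to the new quay with the ferret and the grain.  [the old quay: the corn, the pigeon, the rabbit | the new quay: the ferret, the grain]
2. Drover goes back to the old quay alone.  [the old quay: the corn, the pigeon, the rabbit | the new quay: the ferret, the grain]
3. Drover goes to the new quay with the corn.  [the old quay: the pigeon, the rabbit | the new quay: the corn, the ferret, the grain]
4. Drover goes back to the old quay with the ferret.  [the old quay: the ferret, the pigeon, the rabbit | the new quay: the corn, the grain]
5. Drover goes to the new quay with the pigeon and the rabbit.  [the old quay: the ferret | the new quay: the corn, the grain, the pigeon, the rabbit]
6. Drover goes back to the old quay with the grain.  [the old quay: the ferret, the grain | the new quay: the corn, the pigeon, the rabbit]
7. Drover goes to the new quay with the ferret and the grain.  [the old quay: — | the new quay: the corn, the ferret, the grain, the pigeon, the rabbit]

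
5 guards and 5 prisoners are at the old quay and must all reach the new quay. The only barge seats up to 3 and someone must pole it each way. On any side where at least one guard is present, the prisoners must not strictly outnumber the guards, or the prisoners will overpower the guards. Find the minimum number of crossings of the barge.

Counting alone: each trip to the new quay takes at most 3 across and each return brings at least 1 back, so after t trips out (and t−1 returns) at most 3t − (t−1) of the 10 are across; that first reaches 10 at t = 5, so at least 9 crossings are needed.
The safety rule pushes this higher. Following every safe sequence of crossings, the most of the 10 that can be at the new quay as the barge arrives there on crossing 9 is 9 — never all 10.
So no plan with fewer than 11 crossings exists, and this one achieves 11:
1. 2 prisoners → the new quay.  (the old quay: 5G 3P; the new quay: 0G 2P)
2. 1 prisoner ← the old quay.  (the old quay: 5G 4P; the new quay: 0G 1P)
3. 3 prisoners → the new quay.  (the old quay: 5G 1P; the new quay: 0G 4P)
4. 1 prisoner ← the old quay.  (the old quay: 5G 2P; the new quay: 0G 3P)
5. 3 guards → the new quay.  (the old quay: 2G 2P; the new quay: 3G 3P)
6. 1 guard and 1 prisoner ← the old quay.  (the old quay: 3G 3P; the new quay: 2G 2P)
7. 3 guards → the new quay.  (the old quay: 0G 3P; the new quay: 5G 2P)
8. 1 prisoner ← the old quay.  (the old quay: 0G 4P; the new quay: 5G 1P)
9. 2 prisoners → the new quay.  (the old quay: 0G 2P; the new quay: 5G 3P)
10. 1 prisoner ← the old quay.  (the old quay: 0G 3P; the new quay: 5G 2P)
11. 3 prisoners → the new quay.  (the old quay: 0G 0P; the new quay: 5G 5P)

11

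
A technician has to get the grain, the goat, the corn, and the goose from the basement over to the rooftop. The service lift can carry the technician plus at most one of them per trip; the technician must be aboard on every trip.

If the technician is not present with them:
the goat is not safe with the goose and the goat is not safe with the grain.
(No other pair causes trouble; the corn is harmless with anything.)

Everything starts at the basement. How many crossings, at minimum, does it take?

Counting alone: the technician can take at most 1 across per trip to the rooftop, so moving all 4 needs at least 4 loaded trips out, with a return between consecutive ones — at least 7 crossings.
The safety rule pushes this higher. Following every safe sequence of crossings, the most of the 4 that can be at the rooftop as the service lift arrives there on crossing 7 is 3 — never all 4.
So no plan with fewer than 9 crossings exists, and this one achieves 9:
1. Technician goes to the rooftop with the goat.
2. Technician goes back to the basement alone.
3. Technician goes to the rooftop with the grain.
4. Technician goes back to the basement with the goat.
5. Technician goes to the rooftop with the goose.
6. Technician goes back to the basement alone.
7. Technician goes to the rooftop with the corn.
8. Technician goes back to the basement alone.
9. Technician goes to the rooftop with the goat.

9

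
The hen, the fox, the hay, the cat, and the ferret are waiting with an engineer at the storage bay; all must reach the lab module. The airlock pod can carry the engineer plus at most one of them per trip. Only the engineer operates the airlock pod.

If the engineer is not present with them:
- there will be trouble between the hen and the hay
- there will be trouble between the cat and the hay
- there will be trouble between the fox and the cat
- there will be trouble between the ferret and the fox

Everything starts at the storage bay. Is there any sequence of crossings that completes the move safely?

Whatever the first load, the items left behind include a forbidden pair without the engineer. No opening move is safe, so no plan exists.

No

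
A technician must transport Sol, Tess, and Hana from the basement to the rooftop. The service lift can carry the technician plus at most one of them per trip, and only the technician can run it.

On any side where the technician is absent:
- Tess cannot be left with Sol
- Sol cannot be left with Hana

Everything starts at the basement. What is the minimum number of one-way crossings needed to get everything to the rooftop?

7

Counting alone: the technician can take at most 1 across per trip to the rooftop, so moving all 3 needs at least 3 loaded trips out, with a return between consecutive ones — at least 5 crossings.
The safety rule pushes this higher. Following every safe sequence of crossings, the most of the 3 that can be at the rooftop as the service lift arrives there on crossing 5 is 2 — never all 3.
So no plan with fewer than 7 crossings exists, and this one achieves 7:
1. Technician goes to the rooftop with Sol.  [the basement: Hana, Tess | the rooftop: Sol]
2. Technician goes back to the basement alone.  [the basement: Hana, Tess | the rooftop: Sol]
3. Technician goes to the rooftop with Tess.  [the basement: Hana | the rooftop: Sol, Tess]
4. Technician goes back to the basement with Sol.  [the basement: Hana, Sol | the rooftop: Tess]
5. Technician goes to the rooftop with Hana.  [the basement: Sol | the rooftop: Hana, Tess]
6. Technician goes back to the basement alone.  [the basement: Sol | the rooftop: Hana, Tess]
7. Technician goes to the rooftop with Sol.  [the basement: — | the rooftop: Hana, Sol, Tess]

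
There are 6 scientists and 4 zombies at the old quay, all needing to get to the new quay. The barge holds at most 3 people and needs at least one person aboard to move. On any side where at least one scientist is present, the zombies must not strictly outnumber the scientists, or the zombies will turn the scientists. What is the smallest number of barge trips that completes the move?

Counting alone: each trip to the new quay takes at most 3 across and each return brings at least 1 back, so after t trips out (and t−1 returns) at most 3t − (t−1) of the 10 are across; that first reaches 10 at t = 5, so at least 9 crossings are needed.
The plan below uses exactly 9 crossings, so it is optimal:
1. 2 zombies → the new quay.  (the old quay: 6S 2Z; the new quay: 0S 2Z)
2. 1 zombie ← the old quay.  (the old quay: 6S 3Z; the new quay: 0S 1Z)
3. 3 zombies → the new quay.  (the old quay: 6S 0Z; the new quay: 0S 4Z)
4. 1 zombie ← the old quay.  (the old quay: 6S 1Z; the new quay: 0S 3Z)
5. 3 scientists → the new quay.  (the old quay: 3S 1Z; the new quay: 3S 3Z)
6. 1 zombie ← the old quay.  (the old quay: 3S 2Z; the new quay: 3S 2Z)
7. 1 scientist and 2 zombies → the new quay.  (the old quay: 2S 0Z; the new quay: 4S 4Z)
8. 1 zombie ← the old quay.  (the old quay: 2S 1Z; the new quay: 4S 3Z)
9. 2 scientists and 1 zombie → the new quay.  (the old quay: 0S 0Z; the new quay: 6S 4Z)

9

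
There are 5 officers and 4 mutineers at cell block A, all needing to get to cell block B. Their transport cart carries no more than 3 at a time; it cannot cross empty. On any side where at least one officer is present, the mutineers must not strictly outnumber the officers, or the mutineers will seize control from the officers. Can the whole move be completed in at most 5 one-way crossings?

Counting alone: each trip to cell block B takes at most 3 across and each return brings at least 1 back, so after t trips out (and t−1 returns) at most 3t − (t−1) of the 9 are across; that first reaches 9 at t = 4, so at least 7 crossings are needed.
Since 5 < 7, 5 crossings cannot be enough. (The shortest complete plan in fact takes 7:)
1. 3 mutineers → cell block B.  (cell block A: 5O 1M; cell block B: 0O 3M)
2. 1 mutineer ← cell block A.  (cell block A: 5O 2M; cell block B: 0O 2M)
3. 3 officers → cell block B.  (cell block A: 2O 2M; cell block B: 3O 2M)
4. 1 officer ← cell block A.  (cell block A: 3O 2M; cell block B: 2O 2M)
5. 2 officers and 1 mutineer → cell block B.  (cell block A: 1O 1M; cell block B: 4O 3M)
6. 1 officer ← cell block A.  (cell block A: 2O 1M; cell block B: 3O 3M)
7. 2 officers and 1 mutineer → cell block B.  (cell block A: 0O 0M; cell block B: 5O 4M)

No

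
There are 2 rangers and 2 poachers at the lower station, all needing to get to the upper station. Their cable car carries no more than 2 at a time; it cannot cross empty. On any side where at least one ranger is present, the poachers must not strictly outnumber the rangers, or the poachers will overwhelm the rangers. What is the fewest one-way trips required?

Counting alone: each trip to the upper station takes at most 2 across and each return brings at least 1 back, so after t trips out (and t−1 returns) at most 2t − (t−1) of the 4 are across; that first reaches 4 at t = 3, so at least 5 crossings are needed.
The plan below uses exactly 5 crossings, so it is optimal:
1. 2 poachers → the upper station.  (the lower station: 2R 0P; the upper station: 0R 2P)
2. 1 poacher ← the lower station.  (the lower station: 2R 1P; the upper station: 0R 1P)
3. 2 rangers → the upper station.  (the lower station: 0R 1P; the upper station: 2R 1P)
4. 1 poacher ← the lower station.  (the lower station: 0R 2P; the upper station: 2R 0P)
5. 2 poachers → the upper station.  (the lower station: 0R 0P; the upper station: 2R 2P)

5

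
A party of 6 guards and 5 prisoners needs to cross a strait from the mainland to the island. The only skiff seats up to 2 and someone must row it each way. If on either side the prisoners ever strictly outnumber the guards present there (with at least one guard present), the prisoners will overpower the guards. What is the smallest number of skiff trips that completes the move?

Counting alone: each trip to the island takes at most 2 across and each return brings at least 1 back, so after t trips out (and t−1 returns) at most 2t − (t−1) of the 11 are across; that first reaches 11 at t = 10, so at least 19 crossings are needed.
The plan below uses exactly 19 crossings, so it is optimal:
1. 2 prisoners → the island.  (the mainland: 6G 3P; the island: 0G 2P)
2. 1 prisoner ← the mainland.  (the mainland: 6G 4P; the island: 0G 1P)
3. 2 prisoners → the island.  (the mainland: 6G 2P; the island: 0G 3P)
4. 1 prisoner ← the mainland.  (the mainland: 6G 3P; the island: 0G 2P)
5. 2 guards → the island.  (the mainland: 4G 3P; the island: 2G 2P)
6. 1 prisoner ← the mainland.  (the mainland: 4G 4P; the island: 2G 1P)
7. 1 guard and 1 prisoner → the island.  (the mainland: 3G 3P; the island: 3G 2P)
8. 1 guard ← the mainland.  (the mainland: 4G 3P; the island: 2G 2P)
9. 1 guard and 1 prisoner → the island.  (the mainland: 3G 2P; the island: 3G 3P)
10. 1 prisoner ← the mainland.  (the mainland: 3G 3P; the island: 3G 2P)
11. 1 guard and 1 prisoner → the island.  (the mainland: 2G 2P; the island: 4G 3P)
12. 1 guard ← the mainland.  (the mainland: 3G 2P; the island: 3G 3P)
13. 1 guard and 1 prisoner → the island.  (the mainland: 2G 1P; the island: 4G 4P)
14. 1 prisoner ← the mainland.  (the mainland: 2G 2P; the island: 4G 3P)
15. 1 guard and 1 prisoner → the island.  (the mainland: 1G 1P; the island: 5G 4P)
16. 1 guard ← the mainland.  (the mainland: 2G 1P; the island: 4G 4P)
17. 1 guard and 1 prisoner → the island.  (the mainland: 1G 0P; the island: 5G 5P)
18. 1 prisoner ← the mainland.  (the mainland: 1G 1P; the island: 5G 4P)
19. 1 guard and 1 prisoner → the island.  (the mainland: 0G 0P; the island: 6G 5P)

19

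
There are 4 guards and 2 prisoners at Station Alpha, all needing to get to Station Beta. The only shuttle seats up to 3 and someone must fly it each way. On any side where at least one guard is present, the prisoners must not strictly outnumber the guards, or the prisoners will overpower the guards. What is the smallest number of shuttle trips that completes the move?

5

Counting alone: each trip to Station Beta takes at most 3 across and each return brings at least 1 back, so after t trips out (and t−1 returns) at most 3t − (t−1) of the 6 are across; that first reaches 6 at t = 3, so at least 5 crossings are needed.
The plan below uses exactly 5 crossings, so it is optimal:
1. 2 prisoners → Station Beta.  (Station Alpha: 4G 0P; Station Beta: 0G 2P)
2. 1 prisoner ← Station Alpha.  (Station Alpha: 4G 1P; Station Beta: 0G 1P)
3. 2 guards and 1 prisoner → Station Beta.  (Station Alpha: 2G 0P; Station Beta: 2G 2P)
4. 1 prisoner ← Station Alpha.  (Station Alpha: 2G 1P; Station Beta: 2G 1P)
5. 2 guards and 1 prisoner → Station Beta.  (Station Alpha: 0G 0P; Station Beta: 4G 2P)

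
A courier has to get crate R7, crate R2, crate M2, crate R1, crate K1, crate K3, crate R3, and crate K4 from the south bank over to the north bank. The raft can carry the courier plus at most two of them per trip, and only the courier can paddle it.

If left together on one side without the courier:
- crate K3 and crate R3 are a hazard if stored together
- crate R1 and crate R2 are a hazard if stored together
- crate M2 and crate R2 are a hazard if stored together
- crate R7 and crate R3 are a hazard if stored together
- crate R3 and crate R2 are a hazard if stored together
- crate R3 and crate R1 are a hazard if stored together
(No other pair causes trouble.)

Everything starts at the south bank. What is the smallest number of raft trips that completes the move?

Counting alone: the courier can take at most 2 across per trip to the north bank, so moving all 8 needs at least 4 loaded trips out, with a return between consecutive ones — at least 7 crossings.
The safety rule pushes this higher. Following every safe sequence of crossings, the most of the 8 that can be at the north bank as the raft arrives there on crossings 7, 9, 11 is 5, 6, 7 respectively — never all 8.
So no plan with fewer than 13 crossings exists, and this one achieves 13:
1. Courier goes to the north bank with crate R2 and crate R3.  [the south bank: crate K1, crate K3, crate K4, crate M2, crate R1, crate R7 | the north bank: crate R2, crate R3]
2. Courier goes back to the south bank with crate R2.  [the south bank: crate K1, crate K3, crate K4, crate M2, crate R1, crate R2, crate R7 | the north bank: crate R3]
3. Courier goes to the north bank with crate R2 and crate R7.  [the south bank: crate K1, crate K3, crate K4, crate M2, crate R1 | the north bank: crate R2, crate R3, crate R7]
4. Courier goes back to the south bank with crate R3.  [the south bank: crate K1, crate K3, crate K4, crate M2, crate R1, crate R3 | the north bank: crate R2, crate R7]
5. Courier goes to the north bank with crate K3 and crate R1.  [the south bank: crate K1, crate K4, crate M2, crate R3 | the north bank: crate K3, crate R1, crate R2, crate R7]
6. Courier goes back to the south bank with crate R2.  [the south bank: crate K1, crate K4, crate M2, crate R2, crate R3 | the north bank: crate K3, crate R1, crate R7]
7. Courier goes to the north bank with crate M2 and crate R2.  [the south bank: crate K1, crate K4, crate R3 | the north bank: crate K3, crate M2, crate R1, crate R2, crate R7]
8. Courier goes back to the south bank with crate R2.  [the south bank: crate K1, crate K4, crate R2, crate R3 | the north bank: crate K3, crate M2, crate R1, crate R7]
9. Courier goes to the north bank with crate K1 and crate R2.  [the south bank: crate K4, crate R3 | the north bank: crate K1, crate K3, crate M2, crate R1, crate R2, crate R7]
10. Courier goes back to the south bank with crate R2.  [the south bank: crate K4, crate R2, crate R3 | the north bank: crate K1, crate K3, crate M2, crate R1, crate R7]
11. Courier goes to the north bank with crate K4 and crate R2.  [the south bank: crate R3 | the north bank: crate K1, crate K3, crate K4, crate M2, crate R1, crate R2, crate R7]
12. Courier goes back to the south bank with crate R2.  [the south bank: crate R2, crate R3 | the north bank: crate K1, crate K3, crate K4, crate M2, crate R1, crate R7]
13. Courier goes to the north bank with crate R2 and crate R3.  [the south bank: — | the north bank: crate K1, crate K3, crate K4, crate M2, crate R1, crate R2, crate R3, crate R7]

13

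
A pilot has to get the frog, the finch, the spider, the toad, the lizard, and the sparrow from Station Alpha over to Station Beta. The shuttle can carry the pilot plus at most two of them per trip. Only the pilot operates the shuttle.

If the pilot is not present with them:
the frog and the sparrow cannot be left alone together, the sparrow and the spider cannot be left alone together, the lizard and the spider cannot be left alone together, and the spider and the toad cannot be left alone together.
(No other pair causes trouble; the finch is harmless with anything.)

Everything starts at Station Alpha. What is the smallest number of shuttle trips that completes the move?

Counting alone: the pilot can take at most 2 across per trip to Station Beta, so moving all 6 needs at least 3 loaded trips out, with a return between consecutive ones — at least 5 crossings.
The safety rule pushes this higher. Following every safe sequence of crossings, the most of the 6 that can be at Station Beta as the shuttle arrives there on crossing 5 is 5 — never all 6.
So no plan with fewer than 7 crossings exists, and this one achieves 7:
1. Pilot goes to Station Beta with the frog and the spider.  [Station Alpha: the finch, the lizard, the sparrow, the toad | Station Beta: the frog, the spider]
2. Pilot goes back to Station Alpha alone.  [Station Alpha: the finch, the lizard, the sparrow, the toad | Station Beta: the frog, the spider]
3. Pilot goes to Station Beta with the finch.  [Station Alpha: the lizard, the sparrow, the toad | Station Beta: the finch, the frog, the spider]
4. Pilot goes back to Station Alpha alone.  [Station Alpha: the lizard, the sparrow, the toad | Station Beta: the finch, the frog, the spider]
5. Pilot goes to Station Beta with the lizard and the toad.  [Station Alpha: the sparrow | Station Beta: the finch, the frog, the lizard, the spider, the toad]
6. Pilot goes back to Station Alpha with the spider.  [Station Alpha: the sparrow, the spider | Station Beta: the finch, the frog, the lizard, the toad]
7. Pilot goes to Station Beta with the sparrow and the spider.  [Station Alpha: — | Station Beta: the finch, the frog, the lizard, the sparrow, the spider, the toad]

7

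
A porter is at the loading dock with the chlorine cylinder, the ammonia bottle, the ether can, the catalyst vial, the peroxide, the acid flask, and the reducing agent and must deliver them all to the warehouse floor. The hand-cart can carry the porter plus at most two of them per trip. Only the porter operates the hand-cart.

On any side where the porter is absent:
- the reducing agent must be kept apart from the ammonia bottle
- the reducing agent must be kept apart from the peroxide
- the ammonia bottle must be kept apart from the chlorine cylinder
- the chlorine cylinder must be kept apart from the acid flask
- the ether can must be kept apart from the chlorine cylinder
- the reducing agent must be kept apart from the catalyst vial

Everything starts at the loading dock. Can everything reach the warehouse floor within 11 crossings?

Yes — this plan uses 9 crossings (≤ 11):
1. Porter goes to the warehouse floor with the chlorine cylinder and the reducing agent.  [the loading dock: the acid flask, the ammonia bottle, the catalyst vial, the ether can, the peroxide | the warehouse floor: the chlorine cylinder, the reducing agent]
2. Porter goes back to the loading dock alone.  [the loading dock: the acid flask, the ammonia bottle, the catalyst vial, the ether can, the peroxide | the warehouse floor: the chlorine cylinder, the reducing agent]
3. Porter goes to the warehouse floor with the ether can.  [the loading dock: the acid flask, the ammonia bottle, the catalyst vial, the peroxide | the warehouse floor: the chlorine cylinder, the ether can, the reducing agent]
4. Porter goes back to the loading dock with the chlorine cylinder.  [the loading dock: the acid flask, the ammonia bottle, the catalyst vial, the chlorine cylinder, the peroxide | the warehouse floor: the ether can, the reducing agent]
5. Porter goes to the warehouse floor with the acid flask and the ammonia bottle.  [the loading dock: the catalyst vial, the chlorine cylinder, the peroxide | the warehouse floor: the acid flask, the ammonia bottle, the ether can, the reducing agent]
6. Porter goes back to the loading dock with the reducing agent.  [the loading dock: the catalyst vial, the chlorine cylinder, the peroxide, the reducing agent | the warehouse floor: the acid flask, the ammonia bottle, the ether can]
7. Porter goes to the warehouse floor with the catalyst vial and the peroxide.  [the loading dock: the chlorine cylinder, the reducing agent | the warehouse floor: the acid flask, the ammonia bottle, the catalyst vial, the ether can, the peroxide]
8. Porter goes back to the loading dock alone.  [the loading dock: the chlorine cylinder, the reducing agent | the warehouse floor: the acid flask, the ammonia bottle, the catalyst vial, the ether can, the peroxide]
9. Porter goes to the warehouse floor with the chlorine cylinder and the reducing agent.  [the loading dock: — | the warehouse floor: the acid flask, the ammonia bottle, the catalyst vial, the chlorine cylinder, the ether can, the peroxide, the reducing agent]

Yes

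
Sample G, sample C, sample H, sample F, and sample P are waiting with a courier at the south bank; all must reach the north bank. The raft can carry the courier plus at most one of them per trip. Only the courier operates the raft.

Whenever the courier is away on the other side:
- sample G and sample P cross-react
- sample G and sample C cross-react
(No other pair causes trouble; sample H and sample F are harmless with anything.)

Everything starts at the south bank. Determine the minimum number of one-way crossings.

Counting alone: the courier can take at most 1 across per trip to the north bank, so moving all 5 needs at least 5 loaded trips out, with a return between consecutive ones — at least 9 crossings.
The safety rule pushes this higher. Following every safe sequence of crossings, the most of the 5 that can be at the north bank as the raft arrives there on crossing 9 is 4 — never all 5.
So no plan with fewer than 11 crossings exists, and this one achieves 11:
1. Courier goes to the north bank with sample G.  [the south bank: sample C, sample F, sample H, sample P | the north bank: sample G]
2. Courier goes back to the south bank alone.  [the south bank: sample C, sample F, sample H, sample P | the north bank: sample G]
3. Courier goes to the north bank with sample C.  [the south bank: sample F, sample H, sample P | the north bank: sample C, sample G]
4. Courier goes back to the south bank with sample G.  [the south bank: sample F, sample G, sample H, sample P | the north bank: sample C]
5. Courier goes to the north bank with sample P.  [the south bank: sample F, sample G, sample H | the north bank: sample C, sample P]
6. Courier goes back to the south bank alone.  [the south bank: sample F, sample G, sample H | the north bank: sample C, sample P]
7. Courier goes to the north bank with sample H.  [the south bank: sample F, sample G | the north bank: sample C, sample H, sample P]
8. Courier goes back to the south bank alone.  [the south bank: sample F, sample G | the north bank: sample C, sample H, sample P]
9. Courier goes to the north bank with sample F.  [the south bank: sample G | the north bank: sample C, sample F, sample H, sample P]
10. Courier goes back to the south bank alone.  [the south bank: sample G | the north bank: sample C, sample F, sample H, sample P]
11. Courier goes to the north bank with sample G.  [the south bank: — | the north bank: sample C, sample F, sample G, sample H, sample P]

11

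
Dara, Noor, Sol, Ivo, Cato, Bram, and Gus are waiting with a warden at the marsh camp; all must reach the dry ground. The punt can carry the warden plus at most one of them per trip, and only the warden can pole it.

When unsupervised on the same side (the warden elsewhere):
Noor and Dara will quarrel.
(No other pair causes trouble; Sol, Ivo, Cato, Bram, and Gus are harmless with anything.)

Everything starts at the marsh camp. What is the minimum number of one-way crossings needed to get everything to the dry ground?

13

Counting alone: the warden can take at most 1 across per trip to the dry ground, so moving all 7 needs at least 7 loaded trips out, with a return between consecutive ones — at least 13 crossings.
The plan below uses exactly 13 crossings, so it is optimal:
1. Warden goes to the dry ground with Dara.  [the marsh camp: Bram, Cato, Gus, Ivo, Noor, Sol | the dry ground: Dara]
2. Warden goes back to the marsh camp alone.  [the marsh camp: Bram, Cato, Gus, Ivo, Noor, Sol | the dry ground: Dara]
3. Warden goes to the dry ground with Sol.  [the marsh camp: Bram, Cato, Gus, Ivo, Noor | the dry ground: Dara, Sol]
4. Warden goes back to the marsh camp alone.  [the marsh camp: Bram, Cato, Gus, Ivo, Noor | the dry ground: Dara, Sol]
5. Warden goes to the dry ground with Ivo.  [the marsh camp: Bram, Cato, Gus, Noor | the dry ground: Dara, Ivo, Sol]
6. Warden goes back to the marsh camp alone.  [the marsh camp: Bram, Cato, Gus, Noor | the dry ground: Dara, Ivo, Sol]
7. Warden goes to the dry ground with Cato.  [the marsh camp: Bram, Gus, Noor | the dry ground: Cato, Dara, Ivo, Sol]
8. Warden goes back to the marsh camp alone.  [the marsh camp: Bram, Gus, Noor | the dry ground: Cato, Dara, Ivo, Sol]
9. Warden goes to the dry ground with Bram.  [the marsh camp: Gus, Noor | the dry ground: Bram, Cato, Dara, Ivo, Sol]
10. Warden goes back to the marsh camp alone.  [the marsh camp: Gus, Noor | the dry ground: Bram, Cato, Dara, Ivo, Sol]
11. Warden goes to the dry ground with Gus.  [the marsh camp: Noor | the dry ground: Bram, Cato, Dara, Gus, Ivo, Sol]
12. Warden goes back to the marsh camp alone.  [the marsh camp: Noor | the dry ground: Bram, Cato, Dara, Gus, Ivo, Sol]
13. Warden goes to the dry ground with Noor.  [the marsh camp: — | the dry ground: Bram, Cato, Dara, Gus, Ivo, Noor, Sol]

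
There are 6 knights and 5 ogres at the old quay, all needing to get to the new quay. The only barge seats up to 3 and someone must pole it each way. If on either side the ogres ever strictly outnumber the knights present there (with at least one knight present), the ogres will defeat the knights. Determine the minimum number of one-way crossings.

Counting alone: each trip to the new quay takes at most 3 across and each return brings at least 1 back, so after t trips out (and t−1 returns) at most 3t − (t−1) of the 11 are across; that first reaches 11 at t = 5, so at least 9 crossings are needed.
The plan below uses exactly 9 crossings, so it is optimal:
1. 3 ogres → the new quay.  (the old quay: 6K 2O; the new quay: 0K 3O)
2. 1 ogre ← the old quay.  (the old quay: 6K 3O; the new quay: 0K 2O)
3. 3 knights → the new quay.  (the old quay: 3K 3O; the new quay: 3K 2O)
4. 1 knight ← the old quay.  (the old quay: 4K 3O; the new quay: 2K 2O)
5. 2 knights and 1 ogre → the new quay.  (the old quay: 2K 2O; the new quay: 4K 3O)
6. 1 knight ← the old quay.  (the old quay: 3K 2O; the new quay: 3K 3O)
7. 2 knights and 1 ogre → the new quay.  (the old quay: 1K 1O; the new quay: 5K 4O)
8. 1 knight ← the old quay.  (the old quay: 2K 1O; the new quay: 4K 4O)
9. 2 knights and 1 ogre → the new quay.  (the old quay: 0K 0O; the new quay: 6K 5O)

9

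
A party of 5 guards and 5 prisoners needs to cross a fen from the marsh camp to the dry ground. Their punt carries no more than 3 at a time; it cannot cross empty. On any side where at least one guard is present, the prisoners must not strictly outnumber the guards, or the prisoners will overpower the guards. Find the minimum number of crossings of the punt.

11

Counting alone: each trip to the dry ground takes at most 3 across and each return brings at least 1 back, so after t trips out (and t−1 returns) at most 3t − (t−1) of the 10 are across; that first reaches 10 at t = 5, so at least 9 crossings are needed.
The safety rule pushes this higher. Following every safe sequence of crossings, the most of the 10 that can be at the dry ground as the punt arrives there on crossing 9 is 9 — never all 10.
So no plan with fewer than 11 crossings exists, and this one achieves 11:
1. 2 prisoners → the dry ground.  (the marsh camp: 5G 3P; the dry ground: 0G 2P)
2. 1 prisoner ← the marsh camp.  (the marsh camp: 5G 4P; the dry ground: 0G 1P)
3. 3 prisoners → the dry ground.  (the marsh camp: 5G 1P; the dry ground: 0G 4P)
4. 1 prisoner ← the marsh camp.  (the marsh camp: 5G 2P; the dry ground: 0G 3P)
5. 3 guards → the dry ground.  (the marsh camp: 2G 2P; the dry ground: 3G 3P)
6. 1 guard and 1 prisoner ← the marsh camp.  (the marsh camp: 3G 3P; the dry ground: 2G 2P)
7. 3 guards → the dry ground.  (the marsh camp: 0G 3P; the dry ground: 5G 2P)
8. 1 prisoner ← the marsh camp.  (the marsh camp: 0G 4P; the dry ground: 5G 1P)
9. 2 prisoners → the dry ground.  (the marsh camp: 0G 2P; the dry ground: 5G 3P)
10. 1 prisoner ← the marsh camp.  (the marsh camp: 0G 3P; the dry ground: 5G 2P)
11. 3 prisoners → the dry ground.  (the marsh camp: 0G 0P; the dry ground: 5G 5P)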